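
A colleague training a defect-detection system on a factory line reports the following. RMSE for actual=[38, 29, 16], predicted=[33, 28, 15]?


MSE = 27/3 = 9
RMSE = √(27/3) = 3.0

3.0


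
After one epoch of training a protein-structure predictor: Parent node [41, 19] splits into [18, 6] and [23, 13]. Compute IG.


Parent = [41, 19], H_parent = 0.9007
H_left = 0.8113 (n=24), H_right = 0.9436 (n=36)
H_children = (24/60)·0.8113 + (36/60)·0.9436 = 0.8907
IG = 0.9007 - 0.8907 = 0.01

0.01


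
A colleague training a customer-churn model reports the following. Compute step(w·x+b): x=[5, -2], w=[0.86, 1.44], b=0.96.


z = (5)·(0.86) + (-2)·(1.44) + 0.96
  = 2.38
step(z) = 1 (z≥0)

1


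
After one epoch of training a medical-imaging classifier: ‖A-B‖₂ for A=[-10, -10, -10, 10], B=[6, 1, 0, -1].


d = √((-10-6)² + (-10-1)² + (-10-0)² + (10+ 1)²)
  = √(256 + 121 + 100 + 121)
  = √598 = 24.454

24.454


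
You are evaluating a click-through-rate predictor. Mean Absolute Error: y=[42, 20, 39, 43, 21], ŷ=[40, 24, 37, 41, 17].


Absolute errors: |42-40|=2, |20-24|=4, |39-37|=2, |43-41|=2, |21-17|=4
Sum = 14
MAE = 14/5 = 14/5

14/5


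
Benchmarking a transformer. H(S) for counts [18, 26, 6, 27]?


Probabilities: [18/77, 26/77, 6/77, 27/77] ≈ [0.2338, 0.3377, 0.0779, 0.3506]
H = -((18/77)·log₂(18/77) + (26/77)·log₂(26/77) + (6/77)·log₂(6/77) + (27/77)·log₂(27/77))
  = 1.8361 bits

1.8361 bits


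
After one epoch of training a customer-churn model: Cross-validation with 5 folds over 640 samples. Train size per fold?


Fold size = 640/5 = 128
Training per fold = 640 - 128 = 512

512


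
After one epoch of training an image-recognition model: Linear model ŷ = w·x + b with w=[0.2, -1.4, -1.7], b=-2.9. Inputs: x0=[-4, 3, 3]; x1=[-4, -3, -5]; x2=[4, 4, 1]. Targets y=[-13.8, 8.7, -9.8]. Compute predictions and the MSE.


ŷ0 = (0.2)·(-4) + (-1.4)·(3) + (-1.7)·(3) - 2.9 = -13.0
ŷ1 = (0.2)·(-4) + (-1.4)·(-3) + (-1.7)·(-5) - 2.9 = 9.0
ŷ2 = (0.2)·(4) + (-1.4)·(4) + (-1.7)·(1) - 2.9 = -9.4
errors² = [0.64, 0.09, 0.16]
MSE = 0.8900/3 = 0.2967

0.2967


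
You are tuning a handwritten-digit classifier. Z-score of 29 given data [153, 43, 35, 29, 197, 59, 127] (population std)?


μ = 91.8571, σ = 61.7354
z = (29 - 91.8571)/61.7354 = -1.0182

-1.0182


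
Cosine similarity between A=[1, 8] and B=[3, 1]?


A·B = 1·3 + 8·1 = 11
‖A‖ = √65 = 8.0623, ‖B‖ = √10 = 3.1623
cos = 11/(√65·√10) = 11/√650 = 0.4315

0.4315


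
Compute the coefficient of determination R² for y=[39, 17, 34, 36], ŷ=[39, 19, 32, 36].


ȳ = 31.5
SS_res = Σ(y-ŷ)² = 8
SS_tot = Σ(y-ȳ)² = 293
R² = 1 - SS_res/SS_tot = 1 - 0.0273 = 0.9727

0.9727


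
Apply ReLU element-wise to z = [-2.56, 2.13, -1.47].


ReLU(-2.56) = max(0, -2.56) = 0.0
ReLU(2.13) = max(0, 2.13) = 2.13
ReLU(-1.47) = max(0, -1.47) = 0.0
result = [0.0, 2.13, 0.0]

[0.0, 2.13, 0.0]


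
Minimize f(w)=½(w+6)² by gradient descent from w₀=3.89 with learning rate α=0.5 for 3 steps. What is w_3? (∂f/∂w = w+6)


step 1: grad = 3.89+6 = 9.89; w = 3.89 - 0.5·(9.89) = -1.055
step 2: grad = -1.055+6 = 4.945; w = -1.055 - 0.5·(4.945) = -3.5275
step 3: grad = -3.5275+6 = 2.4725; w = -3.5275 - 0.5·(2.4725) = -4.76375

-4.76375


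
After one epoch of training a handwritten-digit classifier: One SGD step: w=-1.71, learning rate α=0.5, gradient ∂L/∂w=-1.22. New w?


w_new = w - α·∇
= -1.71 - 0.5·-1.22
= -1.71 + 0.61
= -1.1

-1.1


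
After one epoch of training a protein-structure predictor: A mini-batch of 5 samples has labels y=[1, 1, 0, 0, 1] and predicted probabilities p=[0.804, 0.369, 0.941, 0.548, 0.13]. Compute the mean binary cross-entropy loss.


L[0] = -ln(0.804) = 0.2182
L[1] = -ln(0.369) = 0.997
L[2] = -ln(1-0.941) = -ln(0.059) = 2.8302
L[3] = -ln(1-0.548) = -ln(0.452) = 0.7941
L[4] = -ln(0.13) = 2.0402
mean = (0.2182 + 0.997 + 2.8302 + 0.7941 + 2.0402)/5 = 1.3759

1.3759


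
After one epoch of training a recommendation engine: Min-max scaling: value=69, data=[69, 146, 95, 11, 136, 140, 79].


min=11, max=146
(69-11)/(146-11) = 58/135 = 0.4296

0.4296


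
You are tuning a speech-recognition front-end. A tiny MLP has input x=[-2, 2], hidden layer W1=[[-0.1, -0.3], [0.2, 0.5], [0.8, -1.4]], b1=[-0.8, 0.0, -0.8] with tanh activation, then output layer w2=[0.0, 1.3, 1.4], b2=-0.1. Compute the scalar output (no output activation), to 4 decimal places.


z1[0] = (-0.1)·(-2) + (-0.3)·(2) - 0.8 = -1.2
z1[1] = (0.2)·(-2) + (0.5)·(2) + 0.0 = 0.6
z1[2] = (0.8)·(-2) + (-1.4)·(2) - 0.8 = -5.2
h = tanh(z1) = [-0.8337, 0.537, -0.9999]
output = (0.0)·(-0.8337) + (1.3)·(0.537) + (1.4)·(-0.9999) - 0.1 = -0.8018

-0.8018


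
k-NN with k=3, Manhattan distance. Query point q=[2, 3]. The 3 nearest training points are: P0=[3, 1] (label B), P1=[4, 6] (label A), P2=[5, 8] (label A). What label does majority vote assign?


d(q,P0) = 3  (label B)
d(q,P1) = 5  (label A)
d(q,P2) = 8  (label A)
Votes: A=2, B=1
Majority → A

A


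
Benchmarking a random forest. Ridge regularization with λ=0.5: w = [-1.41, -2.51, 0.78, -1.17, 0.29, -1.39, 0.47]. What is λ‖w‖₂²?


‖w‖₂² = (-1.41)² + (-2.51)² + (0.78)² + (-1.17)² + (0.29)² + (-1.39)² + (0.47)²
     = 1.9881 + 6.3001 + 0.6084 + 1.3689 + 0.0841 + 1.9321 + 0.2209
     = 12.5026
λ·‖w‖₂² = 0.5·12.5026 = 6.2513

6.2513


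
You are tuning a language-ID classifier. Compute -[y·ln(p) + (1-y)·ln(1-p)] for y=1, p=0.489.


BCE = -[y·ln(p) + (1-y)·ln(1-p)]
= -1·ln(0.489) - 0
= -ln(0.489) = 0.7154

0.7154


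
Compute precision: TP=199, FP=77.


Precision = TP/(TP+FP)
= 199/(199+77)
= 199/276 = 72.1%

72.1%


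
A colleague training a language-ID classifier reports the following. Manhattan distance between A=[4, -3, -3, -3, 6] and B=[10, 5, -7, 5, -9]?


d = |4-10| + |-3-5| + |-3+ 7| + |-3-5| + |6+ 9|
  = 6 + 8 + 4 + 8 + 15
  = 41

41


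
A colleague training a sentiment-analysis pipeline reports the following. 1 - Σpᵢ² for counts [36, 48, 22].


Probabilities: [36/106, 48/106, 22/106] ≈ [0.3396, 0.4528, 0.2075]
Σpᵢ² = (1296 + 2304 + 484)/106² = 4084/11236
Gini = 1 - Σpᵢ² = 1 - 4084/11236 = 0.6365

0.6365


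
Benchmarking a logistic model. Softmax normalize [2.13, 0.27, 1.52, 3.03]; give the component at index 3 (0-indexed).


Exponentials: e^2.13=8.4149, e^0.27=1.31, e^1.52=4.5722, e^3.03=20.6972
Sum = 34.9943
Softmax = [0.2405, 0.0374, 0.1307, 0.5914]
p[3] = 20.6972/34.9943 = 0.5914

0.5914


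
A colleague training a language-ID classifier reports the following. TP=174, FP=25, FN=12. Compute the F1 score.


Precision = 174/199 = 0.8744
Recall = 174/186 = 0.9355
F1 = 2·P·R/(P+R) = 2·TP/(2·TP+FP+FN) = 348/(348+25+12) = 348/385 = 0.9039

0.9039


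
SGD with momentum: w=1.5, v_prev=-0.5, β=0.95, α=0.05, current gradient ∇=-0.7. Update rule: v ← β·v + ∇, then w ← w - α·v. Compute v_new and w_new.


v_new = 0.95·-0.5 - 0.7 = -0.475 - 0.7 = -1.175
w_new = 1.5 - 0.05·-1.175 = 1.5 + 0.05875 = 1.55875

v_new=-1.175, w_new=1.55875


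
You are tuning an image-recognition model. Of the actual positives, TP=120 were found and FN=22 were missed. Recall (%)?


Recall = TP/(TP+FN)
= 120/(120+22)
= 120/142 = 84.51%

84.51%


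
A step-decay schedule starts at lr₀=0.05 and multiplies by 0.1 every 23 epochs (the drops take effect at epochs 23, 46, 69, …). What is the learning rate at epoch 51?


n_drops = ⌊51/23⌋ = 2
lr = 0.05·0.1^2 = 0.05·0.01 = 0.0005

0.0005


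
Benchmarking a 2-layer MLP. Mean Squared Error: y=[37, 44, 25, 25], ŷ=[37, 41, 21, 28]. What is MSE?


Squared errors: (37-37)²=0, (44-41)²=9, (25-21)²=16, (25-28)²=9
Sum = 34
MSE = 34/4 = 17/2

17/2


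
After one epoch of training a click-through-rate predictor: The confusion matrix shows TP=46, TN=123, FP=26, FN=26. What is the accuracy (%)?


Accuracy = (TP+TN)/(TP+TN+FP+FN)
= (46+123)/(221)
= 169/221 = 76.47%

76.47%


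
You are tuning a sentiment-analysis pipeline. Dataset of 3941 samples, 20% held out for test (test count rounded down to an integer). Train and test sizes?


Test = ⌊3941·20/100⌋ = 788
Train = 3941 - 788 = 3153

Train: 3153, Test: 788


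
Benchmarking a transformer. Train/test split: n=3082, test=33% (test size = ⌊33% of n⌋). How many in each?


Test = ⌊3082·33/100⌋ = 1017
Train = 3082 - 1017 = 2065

Train: 2065, Test: 1017


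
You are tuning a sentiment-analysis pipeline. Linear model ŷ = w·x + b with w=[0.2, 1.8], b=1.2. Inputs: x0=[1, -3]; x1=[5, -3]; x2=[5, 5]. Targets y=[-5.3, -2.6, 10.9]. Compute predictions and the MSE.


ŷ0 = (0.2)·(1) + (1.8)·(-3) + 1.2 = -4.0
ŷ1 = (0.2)·(5) + (1.8)·(-3) + 1.2 = -3.2
ŷ2 = (0.2)·(5) + (1.8)·(5) + 1.2 = 11.2
errors² = [1.69, 0.36, 0.09]
MSE = 2.1400/3 = 0.7133

0.7133


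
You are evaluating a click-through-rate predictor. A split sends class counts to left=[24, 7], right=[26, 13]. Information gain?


Parent = [50, 20], H_parent = 0.8631
H_left = 0.7706 (n=31), H_right = 0.9183 (n=39)
H_children = (31/70)·0.7706 + (39/70)·0.9183 = 0.8529
IG = 0.8631 - 0.8529 = 0.0102

0.0102


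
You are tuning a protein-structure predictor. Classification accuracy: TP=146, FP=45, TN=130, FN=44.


Accuracy = (TP+TN)/(TP+TN+FP+FN)
= (146+130)/(365)
= 276/365 = 75.62%

75.62%


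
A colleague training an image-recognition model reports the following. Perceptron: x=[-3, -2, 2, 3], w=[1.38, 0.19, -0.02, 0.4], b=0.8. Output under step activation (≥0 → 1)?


z = (-3)·(1.38) + (-2)·(0.19) + (2)·(-0.02) + (3)·(0.4) + 0.8
  = -2.56
step(z) = 0 (z<0)

0


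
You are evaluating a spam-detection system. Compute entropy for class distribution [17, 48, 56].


Probabilities: [17/121, 48/121, 56/121] ≈ [0.1405, 0.3967, 0.4628]
H = -((17/121)·log₂(17/121) + (48/121)·log₂(48/121) + (56/121)·log₂(56/121))
  = 1.4414 bits

1.4414 bits


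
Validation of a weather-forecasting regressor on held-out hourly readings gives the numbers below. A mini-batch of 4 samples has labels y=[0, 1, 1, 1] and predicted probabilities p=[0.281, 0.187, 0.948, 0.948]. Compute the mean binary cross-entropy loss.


L[0] = -ln(1-0.281) = -ln(0.719) = 0.3299
L[1] = -ln(0.187) = 1.6766
L[2] = -ln(0.948) = 0.0534
L[3] = -ln(0.948) = 0.0534
mean = (0.3299 + 1.6766 + 0.0534 + 0.0534)/4 = 0.5283

0.5283


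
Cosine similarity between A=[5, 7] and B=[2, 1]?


A·B = 5·2 + 7·1 = 17
‖A‖ = √74 = 8.6023, ‖B‖ = √5 = 2.2361
cos = 17/(√74·√5) = 17/√370 = 0.8838

0.8838


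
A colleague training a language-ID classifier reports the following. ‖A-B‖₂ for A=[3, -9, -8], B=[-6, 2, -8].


d = √((3+ 6)² + (-9-2)² + (-8+ 8)²)
  = √(81 + 121 + 0)
  = √202 = 14.2127

14.2127


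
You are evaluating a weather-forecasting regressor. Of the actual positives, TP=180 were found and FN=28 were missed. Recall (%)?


Recall = TP/(TP+FN)
= 180/(180+28)
= 180/208 = 86.54%

86.54%


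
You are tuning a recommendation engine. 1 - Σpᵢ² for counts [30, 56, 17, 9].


Probabilities: [30/112, 56/112, 17/112, 9/112] ≈ [0.2679, 0.5, 0.1518, 0.0804]
Σpᵢ² = (900 + 3136 + 289 + 81)/112² = 4406/12544
Gini = 1 - Σpᵢ² = 1 - 4406/12544 = 0.6488

0.6488


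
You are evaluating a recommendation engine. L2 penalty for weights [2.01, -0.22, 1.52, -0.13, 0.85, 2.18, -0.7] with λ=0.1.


‖w‖₂² = (2.01)² + (-0.22)² + (1.52)² + (-0.13)² + (0.85)² + (2.18)² + (-0.7)²
     = 4.0401 + 0.0484 + 2.3104 + 0.0169 + 0.7225 + 4.7524 + 0.49
     = 12.3807
λ·‖w‖₂² = 0.1·12.3807 = 1.23807

1.23807


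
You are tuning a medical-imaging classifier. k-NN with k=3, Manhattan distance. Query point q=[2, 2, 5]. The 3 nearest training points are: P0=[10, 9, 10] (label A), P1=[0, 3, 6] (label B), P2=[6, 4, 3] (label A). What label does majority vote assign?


d(q,P0) = 20  (label A)
d(q,P1) = 4  (label B)
d(q,P2) = 8  (label A)
Votes: A=2, B=1
Majority → A

A


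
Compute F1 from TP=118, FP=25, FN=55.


Precision = 118/143 = 0.8252
Recall = 118/173 = 0.6821
F1 = 2·P·R/(P+R) = 2·TP/(2·TP+FP+FN) = 236/(236+25+55) = 236/316 = 0.7468

0.7468


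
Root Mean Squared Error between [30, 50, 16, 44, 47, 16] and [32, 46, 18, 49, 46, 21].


MSE = 75/6 = 12.5
RMSE = √(75/6) = 3.5355

3.5355


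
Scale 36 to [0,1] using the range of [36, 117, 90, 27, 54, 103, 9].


min=9, max=117
(36-9)/(117-9) = 27/108 = 0.25

0.25


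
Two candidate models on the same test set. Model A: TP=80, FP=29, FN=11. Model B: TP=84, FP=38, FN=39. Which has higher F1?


Model A: P=80/109=0.7339, R=80/91=0.8791, F1=2PR/(P+R)=2TP/(2TP+FP+FN)=160/200=0.8
Model B: P=84/122=0.6885, R=84/123=0.6829, F1=2PR/(P+R)=2TP/(2TP+FP+FN)=168/245=0.6857
0.8 > 0.6857 → Model A

Model A


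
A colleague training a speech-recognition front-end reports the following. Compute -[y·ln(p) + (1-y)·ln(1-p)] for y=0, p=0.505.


BCE = -[y·ln(p) + (1-y)·ln(1-p)]
= -0 - 1·ln(1-0.505)
= -ln(0.495) = 0.7032

0.7032


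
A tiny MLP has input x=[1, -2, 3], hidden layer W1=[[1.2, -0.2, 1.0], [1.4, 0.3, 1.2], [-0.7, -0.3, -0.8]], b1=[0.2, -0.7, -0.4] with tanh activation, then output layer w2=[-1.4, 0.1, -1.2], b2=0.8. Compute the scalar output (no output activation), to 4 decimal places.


z1[0] = (1.2)·(1) + (-0.2)·(-2) + (1.0)·(3) + 0.2 = 4.8
z1[1] = (1.4)·(1) + (0.3)·(-2) + (1.2)·(3) - 0.7 = 3.7
z1[2] = (-0.7)·(1) + (-0.3)·(-2) + (-0.8)·(3) - 0.4 = -2.9
h = tanh(z1) = [0.9999, 0.9988, -0.994]
output = (-1.4)·(0.9999) + (0.1)·(0.9988) + (-1.2)·(-0.994) + 0.8 = 0.6928

0.6928


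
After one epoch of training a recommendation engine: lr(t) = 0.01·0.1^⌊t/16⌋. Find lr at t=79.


n_drops = ⌊79/16⌋ = 4
lr = 0.01·0.1^4 = 0.01·0.0001 = 0.000001

0.000001


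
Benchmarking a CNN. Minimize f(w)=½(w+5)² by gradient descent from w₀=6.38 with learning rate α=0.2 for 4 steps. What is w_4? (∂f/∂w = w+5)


step 1: grad = 6.38+5 = 11.38; w = 6.38 - 0.2·(11.38) = 4.104
step 2: grad = 4.104+5 = 9.104; w = 4.104 - 0.2·(9.104) = 2.2832
step 3: grad = 2.2832+5 = 7.2832; w = 2.2832 - 0.2·(7.2832) = 0.82656
step 4: grad = 0.82656+5 = 5.82656; w = 0.82656 - 0.2·(5.82656) = -0.338752

-0.338752


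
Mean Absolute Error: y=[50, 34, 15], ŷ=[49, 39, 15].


Absolute errors: |50-49|=1, |34-39|=5, |15-15|=0
Sum = 6
MAE = 6/3 = 2

2


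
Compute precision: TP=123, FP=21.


Precision = TP/(TP+FP)
= 123/(123+21)
= 123/144 = 85.42%

85.42%


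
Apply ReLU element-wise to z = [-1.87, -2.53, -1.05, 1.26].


ReLU(-1.87) = max(0, -1.87) = 0.0
ReLU(-2.53) = max(0, -2.53) = 0.0
ReLU(-1.05) = max(0, -1.05) = 0.0
ReLU(1.26) = max(0, 1.26) = 1.26
result = [0.0, 0.0, 0.0, 1.26]

[0.0, 0.0, 0.0, 1.26]


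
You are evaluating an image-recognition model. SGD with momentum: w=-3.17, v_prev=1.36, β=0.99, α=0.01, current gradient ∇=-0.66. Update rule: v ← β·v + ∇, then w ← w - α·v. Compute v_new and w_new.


v_new = 0.99·1.36 - 0.66 = 1.3464 - 0.66 = 0.6864
w_new = -3.17 - 0.01·0.6864 = -3.17 - 0.006864 = -3.176864

v_new=0.6864, w_new=-3.176864


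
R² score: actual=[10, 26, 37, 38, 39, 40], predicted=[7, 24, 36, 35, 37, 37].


ȳ = 31.6667
SS_res = Σ(y-ŷ)² = 36
SS_tot = Σ(y-ȳ)² = 693.33
R² = 1 - SS_res/SS_tot = 1 - 0.0519 = 0.9481

0.9481


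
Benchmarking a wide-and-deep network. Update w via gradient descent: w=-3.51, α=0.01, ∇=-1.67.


w_new = w - α·∇
= -3.51 - 0.01·-1.67
= -3.51 + 0.0167
= -3.4933

-3.4933


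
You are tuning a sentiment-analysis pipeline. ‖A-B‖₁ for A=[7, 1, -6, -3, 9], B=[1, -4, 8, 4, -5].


d = |7-1| + |1+ 4| + |-6-8| + |-3-4| + |9+ 5|
  = 6 + 5 + 14 + 7 + 14
  = 46

46


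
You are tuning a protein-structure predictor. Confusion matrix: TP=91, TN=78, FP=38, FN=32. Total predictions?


Total = TP + TN + FP + FN
= 91 + 78 + 38 + 32
= 239
(Predicted positive: 129, predicted negative: 110)

239


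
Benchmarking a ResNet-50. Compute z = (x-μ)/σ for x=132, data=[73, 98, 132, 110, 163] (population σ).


μ = 115.2, σ = 30.564
z = (132 - 115.2)/30.564 = 0.5497

0.5497


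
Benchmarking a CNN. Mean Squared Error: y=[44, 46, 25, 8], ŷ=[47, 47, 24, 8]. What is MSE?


Squared errors: (44-47)²=9, (46-47)²=1, (25-24)²=1, (8-8)²=0
Sum = 11
MSE = 11/4 = 11/4

11/4


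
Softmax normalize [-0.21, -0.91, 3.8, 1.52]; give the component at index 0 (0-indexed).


Exponentials: e^-0.21=0.8106, e^-0.91=0.4025, e^3.8=44.7012, e^1.52=4.5722
Sum = 50.4865
Softmax = [0.0161, 0.008, 0.8854, 0.0906]
p[0] = 0.8106/50.4865 = 0.0161

0.0161


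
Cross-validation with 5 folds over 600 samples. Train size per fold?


Fold size = 600/5 = 120
Training per fold = 600 - 120 = 480

480


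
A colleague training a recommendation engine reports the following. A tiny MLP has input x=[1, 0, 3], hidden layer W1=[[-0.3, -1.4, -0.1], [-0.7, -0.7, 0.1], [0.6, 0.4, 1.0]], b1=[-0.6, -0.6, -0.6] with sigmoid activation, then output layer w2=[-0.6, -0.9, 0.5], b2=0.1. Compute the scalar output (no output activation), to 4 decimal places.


z1[0] = (-0.3)·(1) + (-1.4)·(0) + (-0.1)·(3) - 0.6 = -1.2
z1[1] = (-0.7)·(1) + (-0.7)·(0) + (0.1)·(3) - 0.6 = -1.0
z1[2] = (0.6)·(1) + (0.4)·(0) + (1.0)·(3) - 0.6 = 3.0
h = sigmoid(z1) = [0.2315, 0.2689, 0.9526]
output = (-0.6)·(0.2315) + (-0.9)·(0.2689) + (0.5)·(0.9526) + 0.1 = 0.1954

0.1954


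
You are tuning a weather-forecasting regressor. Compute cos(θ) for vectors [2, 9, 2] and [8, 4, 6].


A·B = 2·8 + 9·4 + 2·6 = 64
‖A‖ = √89 = 9.434, ‖B‖ = √116 = 10.7703
cos = 64/(√89·√116) = 64/√10324 = 0.6299

0.6299


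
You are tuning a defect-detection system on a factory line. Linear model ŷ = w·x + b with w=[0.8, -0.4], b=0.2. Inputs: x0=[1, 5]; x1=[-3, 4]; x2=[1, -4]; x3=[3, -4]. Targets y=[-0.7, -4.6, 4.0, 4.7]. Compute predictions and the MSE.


ŷ0 = (0.8)·(1) + (-0.4)·(5) + 0.2 = -1.0
ŷ1 = (0.8)·(-3) + (-0.4)·(4) + 0.2 = -3.8
ŷ2 = (0.8)·(1) + (-0.4)·(-4) + 0.2 = 2.6
ŷ3 = (0.8)·(3) + (-0.4)·(-4) + 0.2 = 4.2
errors² = [0.09, 0.64, 1.96, 0.25]
MSE = 2.9400/4 = 0.735

0.735


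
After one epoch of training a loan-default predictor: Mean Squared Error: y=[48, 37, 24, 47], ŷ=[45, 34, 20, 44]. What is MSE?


Squared errors: (48-45)²=9, (37-34)²=9, (24-20)²=16, (47-44)²=9
Sum = 43
MSE = 43/4 = 43/4

43/4


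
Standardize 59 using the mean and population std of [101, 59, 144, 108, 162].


μ = 114.8, σ = 35.8631
z = (59 - 114.8)/35.8631 = -1.5559

-1.5559


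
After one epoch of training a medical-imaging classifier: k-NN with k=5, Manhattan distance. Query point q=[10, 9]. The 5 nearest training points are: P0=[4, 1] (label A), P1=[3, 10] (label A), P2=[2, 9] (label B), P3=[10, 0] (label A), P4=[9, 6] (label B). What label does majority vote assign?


d(q,P0) = 14  (label A)
d(q,P1) = 8  (label A)
d(q,P2) = 8  (label B)
d(q,P3) = 9  (label A)
d(q,P4) = 4  (label B)
Votes: A=3, B=2
Majority → A

A


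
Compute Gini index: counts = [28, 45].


Probabilities: [28/73, 45/73] ≈ [0.3836, 0.6164]
Σpᵢ² = (784 + 2025)/73² = 2809/5329
Gini = 1 - Σpᵢ² = 1 - 2809/5329 = 0.4729

0.4729


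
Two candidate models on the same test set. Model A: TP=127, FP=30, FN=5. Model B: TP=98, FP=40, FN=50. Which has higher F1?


Model A: P=127/157=0.8089, R=127/132=0.9621, F1=2PR/(P+R)=2TP/(2TP+FP+FN)=254/289=0.8789
Model B: P=98/138=0.7101, R=98/148=0.6622, F1=2PR/(P+R)=2TP/(2TP+FP+FN)=196/286=0.6853
0.8789 > 0.6853 → Model A

Model A


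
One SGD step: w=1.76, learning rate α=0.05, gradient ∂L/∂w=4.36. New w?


w_new = w - α·∇
= 1.76 - 0.05·4.36
= 1.76 - 0.218
= 1.542

1.542


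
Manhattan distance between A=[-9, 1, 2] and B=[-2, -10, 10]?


d = |-9+ 2| + |1+ 10| + |2-10|
  = 7 + 11 + 8
  = 26

26


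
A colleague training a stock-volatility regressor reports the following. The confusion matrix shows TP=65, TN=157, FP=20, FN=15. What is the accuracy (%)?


Accuracy = (TP+TN)/(TP+TN+FP+FN)
= (65+157)/(257)
= 222/257 = 86.38%

86.38%


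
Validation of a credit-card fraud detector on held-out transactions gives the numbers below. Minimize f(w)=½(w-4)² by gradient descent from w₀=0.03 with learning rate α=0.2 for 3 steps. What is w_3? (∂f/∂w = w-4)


step 1: grad = 0.03-4 = -3.97; w = 0.03 - 0.2·(-3.97) = 0.824
step 2: grad = 0.824-4 = -3.176; w = 0.824 - 0.2·(-3.176) = 1.4592
step 3: grad = 1.4592-4 = -2.5408; w = 1.4592 - 0.2·(-2.5408) = 1.96736

1.96736


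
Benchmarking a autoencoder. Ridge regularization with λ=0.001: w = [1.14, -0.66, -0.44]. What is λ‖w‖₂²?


‖w‖₂² = (1.14)² + (-0.66)² + (-0.44)²
     = 1.2996 + 0.4356 + 0.1936
     = 1.9288
λ·‖w‖₂² = 0.001·1.9288 = 0.001929

0.001929


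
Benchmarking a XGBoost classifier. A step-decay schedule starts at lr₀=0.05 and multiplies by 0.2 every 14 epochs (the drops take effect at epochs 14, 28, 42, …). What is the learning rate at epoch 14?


n_drops = ⌊14/14⌋ = 1
lr = 0.05·0.2^1 = 0.05·0.2 = 0.01

0.01


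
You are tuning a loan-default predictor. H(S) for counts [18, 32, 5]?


Probabilities: [18/55, 32/55, 5/55] ≈ [0.3273, 0.5818, 0.0909]
H = -((18/55)·log₂(18/55) + (32/55)·log₂(32/55) + (5/55)·log₂(5/55))
  = 1.2965 bits

1.2965 bits


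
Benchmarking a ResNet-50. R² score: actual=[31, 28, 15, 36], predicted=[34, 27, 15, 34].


ȳ = 27.5
SS_res = Σ(y-ŷ)² = 14
SS_tot = Σ(y-ȳ)² = 241
R² = 1 - SS_res/SS_tot = 1 - 0.0581 = 0.9419

0.9419


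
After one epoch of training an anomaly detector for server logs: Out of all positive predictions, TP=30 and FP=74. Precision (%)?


Precision = TP/(TP+FP)
= 30/(30+74)
= 30/104 = 28.85%

28.85%


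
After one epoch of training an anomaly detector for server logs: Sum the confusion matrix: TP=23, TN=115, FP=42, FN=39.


Total = TP + TN + FP + FN
= 23 + 115 + 42 + 39
= 219
(Predicted positive: 65, predicted negative: 154)

219


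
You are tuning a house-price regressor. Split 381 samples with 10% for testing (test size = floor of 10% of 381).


Test = ⌊381·10/100⌋ = 38
Train = 381 - 38 = 343

Train: 343, Test: 38


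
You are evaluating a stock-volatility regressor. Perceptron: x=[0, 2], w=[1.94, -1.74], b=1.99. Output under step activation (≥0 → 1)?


z = (0)·(1.94) + (2)·(-1.74) + 1.99
  = -1.49
step(z) = 0 (z<0)

0


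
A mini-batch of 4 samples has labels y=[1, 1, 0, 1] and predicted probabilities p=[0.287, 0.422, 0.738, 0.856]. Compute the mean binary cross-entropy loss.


L[0] = -ln(0.287) = 1.2483
L[1] = -ln(0.422) = 0.8627
L[2] = -ln(1-0.738) = -ln(0.262) = 1.3394
L[3] = -ln(0.856) = 0.1555
mean = (1.2483 + 0.8627 + 1.3394 + 0.1555)/4 = 0.9015

0.9015


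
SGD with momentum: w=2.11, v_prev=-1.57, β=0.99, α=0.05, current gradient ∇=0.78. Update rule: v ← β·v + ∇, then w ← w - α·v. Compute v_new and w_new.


v_new = 0.99·-1.57 + 0.78 = -1.5543 + 0.78 = -0.7743
w_new = 2.11 - 0.05·-0.7743 = 2.11 + 0.038715 = 2.148715

v_new=-0.7743, w_new=2.148715


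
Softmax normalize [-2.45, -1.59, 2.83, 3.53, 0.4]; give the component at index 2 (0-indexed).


Exponentials: e^-2.45=0.0863, e^-1.59=0.2039, e^2.83=16.9455, e^3.53=34.124, e^0.4=1.4918
Sum = 52.8515
Softmax = [0.0016, 0.0039, 0.3206, 0.6457, 0.0282]
p[2] = 16.9455/52.8515 = 0.3206

0.3206


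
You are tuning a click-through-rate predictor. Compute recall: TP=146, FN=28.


Recall = TP/(TP+FN)
= 146/(146+28)
= 146/174 = 83.91%

83.91%


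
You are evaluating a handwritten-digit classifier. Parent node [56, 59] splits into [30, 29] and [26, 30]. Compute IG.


Parent = [56, 59], H_parent = 0.9995
H_left = 0.9998 (n=59), H_right = 0.9963 (n=56)
H_children = (59/115)·0.9998 + (56/115)·0.9963 = 0.9981
IG = 0.9995 - 0.9981 = 0.0014

0.0014


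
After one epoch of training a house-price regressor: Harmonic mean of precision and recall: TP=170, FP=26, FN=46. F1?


Precision = 170/196 = 0.8673
Recall = 170/216 = 0.787
F1 = 2·P·R/(P+R) = 2·TP/(2·TP+FP+FN) = 340/(340+26+46) = 340/412 = 0.8252

0.8252


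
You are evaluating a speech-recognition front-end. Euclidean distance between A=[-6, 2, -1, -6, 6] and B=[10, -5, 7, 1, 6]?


d = √((-6-10)² + (2+ 5)² + (-1-7)² + (-6-1)² + (6-6)²)
  = √(256 + 49 + 64 + 49 + 0)
  = √418 = 20.445

20.445


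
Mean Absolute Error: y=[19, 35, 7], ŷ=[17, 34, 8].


Absolute errors: |19-17|=2, |35-34|=1, |7-8|=1
Sum = 4
MAE = 4/3 = 4/3

4/3


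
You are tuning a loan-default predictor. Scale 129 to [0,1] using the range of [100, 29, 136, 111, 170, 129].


min=29, max=170
(129-29)/(170-29) = 100/141 = 0.7092

0.7092


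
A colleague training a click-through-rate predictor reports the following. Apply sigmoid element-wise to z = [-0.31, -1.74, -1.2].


σ(-0.31) = 1/(1+e^0.31) = 0.4231
σ(-1.74) = 1/(1+e^1.74) = 0.1493
σ(-1.2) = 1/(1+e^1.2) = 0.2315
result = [0.4231, 0.1493, 0.2315]

[0.4231, 0.1493, 0.2315]


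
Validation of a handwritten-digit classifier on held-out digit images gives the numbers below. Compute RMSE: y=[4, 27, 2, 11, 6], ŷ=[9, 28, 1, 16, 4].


MSE = 56/5 = 11.2
RMSE = √(56/5) = 3.3466

3.3466


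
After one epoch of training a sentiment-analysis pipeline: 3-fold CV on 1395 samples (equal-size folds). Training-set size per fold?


Fold size = 1395/3 = 465
Training per fold = 1395 - 465 = 930

930


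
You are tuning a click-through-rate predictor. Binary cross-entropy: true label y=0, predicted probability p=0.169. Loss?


BCE = -[y·ln(p) + (1-y)·ln(1-p)]
= -0 - 1·ln(1-0.169)
= -ln(0.831) = 0.1851

0.1851


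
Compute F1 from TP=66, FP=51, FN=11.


Precision = 66/117 = 0.5641
Recall = 66/77 = 0.8571
F1 = 2·P·R/(P+R) = 2·TP/(2·TP+FP+FN) = 132/(132+51+11) = 132/194 = 0.6804

0.6804


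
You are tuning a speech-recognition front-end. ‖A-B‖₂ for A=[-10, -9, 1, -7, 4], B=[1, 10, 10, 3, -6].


d = √((-10-1)² + (-9-10)² + (1-10)² + (-7-3)² + (4+ 6)²)
  = √(121 + 361 + 81 + 100 + 100)
  = √763 = 27.6225

27.6225


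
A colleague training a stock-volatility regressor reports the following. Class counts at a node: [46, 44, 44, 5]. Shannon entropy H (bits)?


Probabilities: [46/139, 44/139, 44/139, 5/139] ≈ [0.3309, 0.3165, 0.3165, 0.036]
H = -((46/139)·log₂(46/139) + (44/139)·log₂(44/139) + (44/139)·log₂(44/139) + (5/139)·log₂(5/139))
  = 1.7511 bits

1.7511 bits


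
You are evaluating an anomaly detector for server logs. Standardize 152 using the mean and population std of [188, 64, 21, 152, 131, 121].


μ = 112.8333, σ = 55.3757
z = (152 - 112.8333)/55.3757 = 0.7073

0.7073


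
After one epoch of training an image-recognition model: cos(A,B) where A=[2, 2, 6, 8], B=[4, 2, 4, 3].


A·B = 2·4 + 2·2 + 6·4 + 8·3 = 60
‖A‖ = √108 = 10.3923, ‖B‖ = √45 = 6.7082
cos = 60/(√108·√45) = 60/√4860 = 0.8607

0.8607


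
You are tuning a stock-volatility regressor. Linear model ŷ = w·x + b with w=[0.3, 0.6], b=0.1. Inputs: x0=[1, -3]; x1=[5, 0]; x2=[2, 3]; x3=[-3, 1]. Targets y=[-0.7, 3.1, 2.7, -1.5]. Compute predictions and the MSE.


ŷ0 = (0.3)·(1) + (0.6)·(-3) + 0.1 = -1.4
ŷ1 = (0.3)·(5) + (0.6)·(0) + 0.1 = 1.6
ŷ2 = (0.3)·(2) + (0.6)·(3) + 0.1 = 2.5
ŷ3 = (0.3)·(-3) + (0.6)·(1) + 0.1 = -0.2
errors² = [0.49, 2.25, 0.04, 1.69]
MSE = 4.4700/4 = 1.1175

1.1175


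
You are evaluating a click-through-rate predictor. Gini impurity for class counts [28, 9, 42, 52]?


Probabilities: [28/131, 9/131, 42/131, 52/131] ≈ [0.2137, 0.0687, 0.3206, 0.3969]
Σpᵢ² = (784 + 81 + 1764 + 2704)/131² = 5333/17161
Gini = 1 - Σpᵢ² = 1 - 5333/17161 = 0.6892

0.6892


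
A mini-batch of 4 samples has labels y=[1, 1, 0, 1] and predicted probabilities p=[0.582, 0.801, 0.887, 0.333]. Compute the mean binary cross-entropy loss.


L[0] = -ln(0.582) = 0.5413
L[1] = -ln(0.801) = 0.2219
L[2] = -ln(1-0.887) = -ln(0.113) = 2.1804
L[3] = -ln(0.333) = 1.0996
mean = (0.5413 + 0.2219 + 2.1804 + 1.0996)/4 = 1.0108

1.0108


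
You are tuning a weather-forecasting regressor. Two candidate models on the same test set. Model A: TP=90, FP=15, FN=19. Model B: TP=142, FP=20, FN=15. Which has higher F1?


Model A: P=90/105=0.8571, R=90/109=0.8257, F1=2PR/(P+R)=2TP/(2TP+FP+FN)=180/214=0.8411
Model B: P=142/162=0.8765, R=142/157=0.9045, F1=2PR/(P+R)=2TP/(2TP+FP+FN)=284/319=0.8903
0.8411 < 0.8903 → Model B

Model B


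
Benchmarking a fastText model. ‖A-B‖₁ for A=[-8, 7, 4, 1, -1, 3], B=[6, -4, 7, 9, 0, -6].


d = |-8-6| + |7+ 4| + |4-7| + |1-9| + |-1-0| + |3+ 6|
  = 14 + 11 + 3 + 8 + 1 + 9
  = 46

46


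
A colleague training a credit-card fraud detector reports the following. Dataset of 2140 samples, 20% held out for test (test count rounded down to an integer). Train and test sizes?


Test = ⌊2140·20/100⌋ = 428
Train = 2140 - 428 = 1712

Train: 1712, Test: 428


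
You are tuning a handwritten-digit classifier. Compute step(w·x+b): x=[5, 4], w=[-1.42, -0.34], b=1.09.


z = (5)·(-1.42) + (4)·(-0.34) + 1.09
  = -7.37
step(z) = 0 (z<0)

0


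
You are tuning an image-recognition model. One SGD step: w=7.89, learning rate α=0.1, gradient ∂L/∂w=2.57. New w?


w_new = w - α·∇
= 7.89 - 0.1·2.57
= 7.89 - 0.257
= 7.633

7.633


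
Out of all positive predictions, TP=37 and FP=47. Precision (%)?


Precision = TP/(TP+FP)
= 37/(37+47)
= 37/84 = 44.05%

44.05%


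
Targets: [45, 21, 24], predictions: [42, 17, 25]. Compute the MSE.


Squared errors: (45-42)²=9, (21-17)²=16, (24-25)²=1
Sum = 26
MSE = 26/3 = 26/3

26/3


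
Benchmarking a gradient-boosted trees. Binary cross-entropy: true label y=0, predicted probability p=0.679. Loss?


BCE = -[y·ln(p) + (1-y)·ln(1-p)]
= -0 - 1·ln(1-0.679)
= -ln(0.321) = 1.1363

1.1363


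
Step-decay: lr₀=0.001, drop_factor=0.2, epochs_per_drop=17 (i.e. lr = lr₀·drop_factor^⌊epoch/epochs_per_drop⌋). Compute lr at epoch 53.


n_drops = ⌊53/17⌋ = 3
lr = 0.001·0.2^3 = 0.001·0.008 = 0.000008

0.000008


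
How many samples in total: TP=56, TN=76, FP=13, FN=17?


Total = TP + TN + FP + FN
= 56 + 76 + 13 + 17
= 162
(Predicted positive: 69, predicted negative: 93)

162


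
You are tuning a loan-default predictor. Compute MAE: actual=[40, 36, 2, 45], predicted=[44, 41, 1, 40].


Absolute errors: |40-44|=4, |36-41|=5, |2-1|=1, |45-40|=5
Sum = 15
MAE = 15/4 = 15/4

15/4


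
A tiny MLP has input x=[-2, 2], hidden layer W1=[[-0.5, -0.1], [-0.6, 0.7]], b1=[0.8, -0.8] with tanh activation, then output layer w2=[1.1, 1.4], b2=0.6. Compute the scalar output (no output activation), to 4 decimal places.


z1[0] = (-0.5)·(-2) + (-0.1)·(2) + 0.8 = 1.6
z1[1] = (-0.6)·(-2) + (0.7)·(2) - 0.8 = 1.8
h = tanh(z1) = [0.9217, 0.9468]
output = (1.1)·(0.9217) + (1.4)·(0.9468) + 0.6 = 2.9394

2.9394


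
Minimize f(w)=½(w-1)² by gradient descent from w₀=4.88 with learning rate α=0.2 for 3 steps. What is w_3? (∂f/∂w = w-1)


step 1: grad = 4.88-1 = 3.88; w = 4.88 - 0.2·(3.88) = 4.104
step 2: grad = 4.104-1 = 3.104; w = 4.104 - 0.2·(3.104) = 3.4832
step 3: grad = 3.4832-1 = 2.4832; w = 3.4832 - 0.2·(2.4832) = 2.98656

2.98656


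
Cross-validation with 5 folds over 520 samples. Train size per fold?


Fold size = 520/5 = 104
Training per fold = 520 - 104 = 416

416


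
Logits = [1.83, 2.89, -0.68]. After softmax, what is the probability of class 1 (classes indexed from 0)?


Exponentials: e^1.83=6.2339, e^2.89=17.9933, e^-0.68=0.5066
Sum = 24.7338
Softmax = [0.252, 0.7275, 0.0205]
p[1] = 17.9933/24.7338 = 0.7275

0.7275


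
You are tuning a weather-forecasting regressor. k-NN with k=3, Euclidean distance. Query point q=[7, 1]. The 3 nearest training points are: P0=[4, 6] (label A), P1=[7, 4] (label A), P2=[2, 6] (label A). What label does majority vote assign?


d(q,P0) = 5.831  (label A)
d(q,P1) = 3.0  (label A)
d(q,P2) = 7.0711  (label A)
Votes: A=3, B=0
Majority → A

A


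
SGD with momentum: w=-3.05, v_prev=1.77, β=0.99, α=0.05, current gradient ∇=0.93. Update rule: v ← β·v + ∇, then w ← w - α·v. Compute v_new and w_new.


v_new = 0.99·1.77 + 0.93 = 1.7523 + 0.93 = 2.6823
w_new = -3.05 - 0.05·2.6823 = -3.05 - 0.134115 = -3.184115

v_new=2.6823, w_new=-3.184115


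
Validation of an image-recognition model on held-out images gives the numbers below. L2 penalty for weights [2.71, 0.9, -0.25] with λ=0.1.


‖w‖₂² = (2.71)² + (0.9)² + (-0.25)²
     = 7.3441 + 0.81 + 0.0625
     = 8.2166
λ·‖w‖₂² = 0.1·8.2166 = 0.82166

0.82166


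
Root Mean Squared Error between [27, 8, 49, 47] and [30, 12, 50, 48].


MSE = 27/4 = 6.75
RMSE = √(27/4) = 2.5981

2.5981


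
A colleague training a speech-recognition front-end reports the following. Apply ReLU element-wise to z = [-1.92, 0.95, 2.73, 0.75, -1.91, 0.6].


ReLU(-1.92) = max(0, -1.92) = 0.0
ReLU(0.95) = max(0, 0.95) = 0.95
ReLU(2.73) = max(0, 2.73) = 2.73
ReLU(0.75) = max(0, 0.75) = 0.75
ReLU(-1.91) = max(0, -1.91) = 0.0
ReLU(0.6) = max(0, 0.6) = 0.6
result = [0.0, 0.95, 2.73, 0.75, 0.0, 0.6]

[0.0, 0.95, 2.73, 0.75, 0.0, 0.6]


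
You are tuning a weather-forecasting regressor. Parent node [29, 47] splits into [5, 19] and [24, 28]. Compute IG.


Parent = [29, 47], H_parent = 0.9591
H_left = 0.7383 (n=24), H_right = 0.9957 (n=52)
H_children = (24/76)·0.7383 + (52/76)·0.9957 = 0.9144
IG = 0.9591 - 0.9144 = 0.0447

0.0447


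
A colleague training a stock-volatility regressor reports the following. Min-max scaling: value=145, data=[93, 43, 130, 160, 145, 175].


min=43, max=175
(145-43)/(175-43) = 102/132 = 0.7727

0.7727


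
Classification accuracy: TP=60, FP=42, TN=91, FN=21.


Accuracy = (TP+TN)/(TP+TN+FP+FN)
= (60+91)/(214)
= 151/214 = 70.56%

70.56%


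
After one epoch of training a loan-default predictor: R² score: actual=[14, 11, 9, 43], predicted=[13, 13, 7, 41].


ȳ = 19.25
SS_res = Σ(y-ŷ)² = 13
SS_tot = Σ(y-ȳ)² = 764.75
R² = 1 - SS_res/SS_tot = 1 - 0.017 = 0.983

0.983


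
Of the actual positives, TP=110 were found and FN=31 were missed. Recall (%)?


Recall = TP/(TP+FN)
= 110/(110+31)
= 110/141 = 78.01%

78.01%


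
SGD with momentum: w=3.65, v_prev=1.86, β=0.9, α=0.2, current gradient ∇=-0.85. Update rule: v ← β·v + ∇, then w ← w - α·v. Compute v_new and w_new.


v_new = 0.9·1.86 - 0.85 = 1.674 - 0.85 = 0.824
w_new = 3.65 - 0.2·0.824 = 3.65 - 0.1648 = 3.4852

v_new=0.824, w_new=3.4852


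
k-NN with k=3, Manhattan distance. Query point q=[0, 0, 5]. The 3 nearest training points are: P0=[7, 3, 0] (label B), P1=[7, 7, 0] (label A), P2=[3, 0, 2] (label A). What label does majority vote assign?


d(q,P0) = 15  (label B)
d(q,P1) = 19  (label A)
d(q,P2) = 6  (label A)
Votes: A=2, B=1
Majority → A

A


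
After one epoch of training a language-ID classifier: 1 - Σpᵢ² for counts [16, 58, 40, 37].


Probabilities: [16/151, 58/151, 40/151, 37/151] ≈ [0.106, 0.3841, 0.2649, 0.245]
Σpᵢ² = (256 + 3364 + 1600 + 1369)/151² = 6589/22801
Gini = 1 - Σpᵢ² = 1 - 6589/22801 = 0.711

0.711


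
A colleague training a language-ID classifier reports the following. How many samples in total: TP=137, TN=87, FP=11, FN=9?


Total = TP + TN + FP + FN
= 137 + 87 + 11 + 9
= 244
(Predicted positive: 148, predicted negative: 96)

244


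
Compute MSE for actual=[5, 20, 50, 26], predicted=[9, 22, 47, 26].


Squared errors: (5-9)²=16, (20-22)²=4, (50-47)²=9, (26-26)²=0
Sum = 29
MSE = 29/4 = 29/4

29/4


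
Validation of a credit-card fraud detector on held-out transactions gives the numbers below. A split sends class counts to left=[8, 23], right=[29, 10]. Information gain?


Parent = [37, 33], H_parent = 0.9976
H_left = 0.8238 (n=31), H_right = 0.8213 (n=39)
H_children = (31/70)·0.8238 + (39/70)·0.8213 = 0.8224
IG = 0.9976 - 0.8224 = 0.1752

0.1752


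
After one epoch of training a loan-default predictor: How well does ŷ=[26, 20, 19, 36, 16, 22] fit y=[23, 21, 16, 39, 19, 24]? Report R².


ȳ = 23.6667
SS_res = Σ(y-ŷ)² = 41
SS_tot = Σ(y-ȳ)² = 323.33
R² = 1 - SS_res/SS_tot = 1 - 0.1268 = 0.8732

0.8732


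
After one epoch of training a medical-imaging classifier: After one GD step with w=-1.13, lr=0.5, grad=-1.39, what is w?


w_new = w - α·∇
= -1.13 - 0.5·-1.39
= -1.13 + 0.695
= -0.435

-0.435


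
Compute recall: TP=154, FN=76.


Recall = TP/(TP+FN)
= 154/(154+76)
= 154/230 = 66.96%

66.96%


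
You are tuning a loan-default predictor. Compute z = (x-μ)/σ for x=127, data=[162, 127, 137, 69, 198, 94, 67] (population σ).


μ = 122, σ = 45.1094
z = (127 - 122)/45.1094 = 0.1108

0.1108


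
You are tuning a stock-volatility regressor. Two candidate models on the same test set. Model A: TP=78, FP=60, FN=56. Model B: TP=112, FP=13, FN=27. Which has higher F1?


Model A: P=78/138=0.5652, R=78/134=0.5821, F1=2PR/(P+R)=2TP/(2TP+FP+FN)=156/272=0.5735
Model B: P=112/125=0.896, R=112/139=0.8058, F1=2PR/(P+R)=2TP/(2TP+FP+FN)=224/264=0.8485
0.5735 < 0.8485 → Model B

Model B


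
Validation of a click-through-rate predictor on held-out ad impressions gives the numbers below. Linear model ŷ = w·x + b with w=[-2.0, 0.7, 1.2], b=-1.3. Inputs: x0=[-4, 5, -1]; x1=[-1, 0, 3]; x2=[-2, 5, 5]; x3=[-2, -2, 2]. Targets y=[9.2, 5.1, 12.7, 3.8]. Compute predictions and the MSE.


ŷ0 = (-2.0)·(-4) + (0.7)·(5) + (1.2)·(-1) - 1.3 = 9.0
ŷ1 = (-2.0)·(-1) + (0.7)·(0) + (1.2)·(3) - 1.3 = 4.3
ŷ2 = (-2.0)·(-2) + (0.7)·(5) + (1.2)·(5) - 1.3 = 12.2
ŷ3 = (-2.0)·(-2) + (0.7)·(-2) + (1.2)·(2) - 1.3 = 3.7
errors² = [0.04, 0.64, 0.25, 0.01]
MSE = 0.9400/4 = 0.235

0.235


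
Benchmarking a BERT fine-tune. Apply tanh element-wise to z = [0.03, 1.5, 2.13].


tanh(0.03) = 0.03
tanh(1.5) = 0.9051
tanh(2.13) = 0.9721
result = [0.03, 0.9051, 0.9721]

[0.03, 0.9051, 0.9721]


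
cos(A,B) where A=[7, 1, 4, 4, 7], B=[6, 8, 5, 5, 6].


A·B = 7·6 + 1·8 + 4·5 + 4·5 + 7·6 = 132
‖A‖ = √131 = 11.4455, ‖B‖ = √186 = 13.6382
cos = 132/(√131·√186) = 132/√24366 = 0.8456

0.8456


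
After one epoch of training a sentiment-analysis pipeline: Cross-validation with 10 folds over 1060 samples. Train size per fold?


Fold size = 1060/10 = 106
Training per fold = 1060 - 106 = 954

954


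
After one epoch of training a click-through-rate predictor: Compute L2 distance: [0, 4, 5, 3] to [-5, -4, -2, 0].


d = √((0+ 5)² + (4+ 4)² + (5+ 2)² + (3-0)²)
  = √(25 + 64 + 49 + 9)
  = √147 = 12.1244

12.1244


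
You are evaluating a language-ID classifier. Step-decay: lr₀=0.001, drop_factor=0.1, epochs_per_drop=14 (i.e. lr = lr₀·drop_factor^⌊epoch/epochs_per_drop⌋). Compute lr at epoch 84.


n_drops = ⌊84/14⌋ = 6
lr = 0.001·0.1^6 = 0.001·0.000001 = 0.000000001

0.000000001


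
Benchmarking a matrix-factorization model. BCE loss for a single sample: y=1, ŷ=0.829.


BCE = -[y·ln(p) + (1-y)·ln(1-p)]
= -1·ln(0.829) - 0
= -ln(0.829) = 0.1875

0.1875


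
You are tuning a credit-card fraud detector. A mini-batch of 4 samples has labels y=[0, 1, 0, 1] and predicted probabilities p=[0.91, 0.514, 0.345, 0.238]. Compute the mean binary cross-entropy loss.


L[0] = -ln(1-0.91) = -ln(0.09) = 2.4079
L[1] = -ln(0.514) = 0.6655
L[2] = -ln(1-0.345) = -ln(0.655) = 0.4231
L[3] = -ln(0.238) = 1.4355
mean = (2.4079 + 0.6655 + 0.4231 + 1.4355)/4 = 1.233

1.233


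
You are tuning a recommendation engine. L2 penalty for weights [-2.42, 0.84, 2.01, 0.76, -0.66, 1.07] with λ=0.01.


‖w‖₂² = (-2.42)² + (0.84)² + (2.01)² + (0.76)² + (-0.66)² + (1.07)²
     = 5.8564 + 0.7056 + 4.0401 + 0.5776 + 0.4356 + 1.1449
     = 12.7602
λ·‖w‖₂² = 0.01·12.7602 = 0.127602

0.127602
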